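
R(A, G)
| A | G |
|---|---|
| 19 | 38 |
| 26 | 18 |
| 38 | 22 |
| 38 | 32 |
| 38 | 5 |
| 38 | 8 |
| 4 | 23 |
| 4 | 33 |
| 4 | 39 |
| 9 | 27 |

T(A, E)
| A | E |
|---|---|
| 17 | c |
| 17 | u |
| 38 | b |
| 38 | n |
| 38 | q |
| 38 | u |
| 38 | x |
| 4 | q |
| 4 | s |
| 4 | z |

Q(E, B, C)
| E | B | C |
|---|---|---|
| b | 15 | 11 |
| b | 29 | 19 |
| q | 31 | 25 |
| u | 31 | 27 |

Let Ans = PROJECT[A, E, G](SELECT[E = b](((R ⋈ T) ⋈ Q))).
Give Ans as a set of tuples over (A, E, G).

{(38, b, 22), (38, b, 32), (38, b, 5), (38, b, 8)}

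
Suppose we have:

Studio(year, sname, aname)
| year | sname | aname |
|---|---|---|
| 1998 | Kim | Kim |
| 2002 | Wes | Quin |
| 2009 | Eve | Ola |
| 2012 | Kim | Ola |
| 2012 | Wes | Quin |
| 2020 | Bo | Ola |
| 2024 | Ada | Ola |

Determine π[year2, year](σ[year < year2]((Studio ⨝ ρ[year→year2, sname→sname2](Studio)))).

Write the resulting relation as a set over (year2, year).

ρ[year→year2, sname→sname2]: schema becomes (year2, sname2, aname); tuples unchanged.
Natural join on aname: {(1998, Kim, Kim, 1998, Kim), (2002, Wes, Quin, 2002, Wes), (2002, Wes, Quin, 2012, Wes), (2009, Eve, Ola, 2009, Eve), (2009, Eve, Ola, 2012, Kim), (2009, Eve, Ola, 2020, Bo), (2009, Eve, Ola, 2024, Ada), (2012, Kim, Ola, 2009, Eve), (2012, Kim, Ola, 2012, Kim), (2012, Kim, Ola, 2020, Bo), (2012, Kim, Ola, 2024, Ada), (2012, Wes, Quin, 2002, Wes), (2012, Wes, Quin, 2012, Wes), (2020, Bo, Ola, 2009, Eve), (2020, Bo, Ola, 2012, Kim), (2020, Bo, Ola, 2020, Bo), (2020, Bo, Ola, 2024, Ada), (2024, Ada, Ola, 2009, Eve), (2024, Ada, Ola, 2012, Kim), (2024, Ada, Ola, 2020, Bo), (2024, Ada, Ola, 2024, Ada)}
Apply σ_{year < year2}; surviving tuples: {(2002, Wes, Quin, 2012, Wes), (2009, Eve, Ola, 2012, Kim), (2009, Eve, Ola, 2020, Bo), (2009, Eve, Ola, 2024, Ada), (2012, Kim, Ola, 2020, Bo), (2012, Kim, Ola, 2024, Ada), (2020, Bo, Ola, 2024, Ada)}
π_{year2, year} gives {(2012, 2002), (2012, 2009), (2020, 2009), (2020, 2012), (2024, 2009), (2024, 2012), (2024, 2020)}.

{(2012, 2002), (2012, 2009), (2020, 2009), (2020, 2012), (2024, 2009), (2024, 2012), (2024, 2020)}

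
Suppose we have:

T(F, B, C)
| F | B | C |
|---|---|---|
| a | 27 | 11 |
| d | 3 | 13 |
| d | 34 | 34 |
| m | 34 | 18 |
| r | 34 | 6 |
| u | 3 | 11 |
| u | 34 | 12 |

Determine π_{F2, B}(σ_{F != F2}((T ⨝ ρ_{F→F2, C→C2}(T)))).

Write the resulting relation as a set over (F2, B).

ρ[F→F2, C→C2]: schema becomes (F2, B, C2); tuples unchanged.
Natural join on B: {(a, 27, 11, a, 11), (d, 3, 13, d, 13), (d, 3, 13, u, 11), (d, 34, 34, d, 34), (d, 34, 34, m, 18), (d, 34, 34, r, 6), (d, 34, 34, u, 12), (m, 34, 18, d, 34), (m, 34, 18, m, 18), (m, 34, 18, r, 6), (m, 34, 18, u, 12), (r, 34, 6, d, 34), (r, 34, 6, m, 18), (r, 34, 6, r, 6), (r, 34, 6, u, 12), (u, 3, 11, d, 13), (u, 3, 11, u, 11), (u, 34, 12, d, 34), (u, 34, 12, m, 18), (u, 34, 12, r, 6), (u, 34, 12, u, 12)}
σ[F != F2]: keep tuples satisfying F != F2 → {(d, 3, 13, u, 11), (d, 34, 34, m, 18), (d, 34, 34, r, 6), (d, 34, 34, u, 12), (m, 34, 18, d, 34), (m, 34, 18, r, 6), (m, 34, 18, u, 12), (r, 34, 6, d, 34), (r, 34, 6, m, 18), (r, 34, 6, u, 12), (u, 3, 11, d, 13), (u, 34, 12, d, 34), (u, 34, 12, m, 18), (u, 34, 12, r, 6)}
Projecting to F2, B (8 duplicate(s) eliminated): {(d, 3), (d, 34), (m, 34), (r, 34), (u, 3), (u, 34)}

{(d, 3), (d, 34), (m, 34), (r, 34), (u, 3), (u, 34)}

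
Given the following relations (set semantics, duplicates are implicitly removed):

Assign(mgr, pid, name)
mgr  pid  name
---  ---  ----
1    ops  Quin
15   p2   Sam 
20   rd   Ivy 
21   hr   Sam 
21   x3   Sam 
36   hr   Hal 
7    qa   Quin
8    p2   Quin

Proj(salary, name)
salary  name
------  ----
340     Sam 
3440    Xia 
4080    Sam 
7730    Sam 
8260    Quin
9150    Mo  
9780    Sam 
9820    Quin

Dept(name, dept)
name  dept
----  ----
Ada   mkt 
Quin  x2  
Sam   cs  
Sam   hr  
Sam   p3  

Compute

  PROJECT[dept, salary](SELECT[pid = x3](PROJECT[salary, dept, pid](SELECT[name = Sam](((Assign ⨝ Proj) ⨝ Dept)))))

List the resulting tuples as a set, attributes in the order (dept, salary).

{(cs, 340), (cs, 4080), (cs, 7730), (cs, 9780), (hr, 340), (hr, 4080), (hr, 7730), (hr, 9780), (p3, 340), (p3, 4080), (p3, 7730), (p3, 9780)}

Natural join on name: {(1, ops, Quin, 8260), (1, ops, Quin, 9820), (15, p2, Sam, 340), (15, p2, Sam, 4080), (15, p2, Sam, 7730), (15, p2, Sam, 9780), (21, hr, Sam, 340), (21, hr, Sam, 4080), (21, hr, Sam, 7730), (21, hr, Sam, 9780), (21, x3, Sam, 340), (21, x3, Sam, 4080), (21, x3, Sam, 7730), (21, x3, Sam, 9780), (7, qa, Quin, 8260), (7, qa, Quin, 9820), (8, p2, Quin, 8260), (8, p2, Quin, 9820)}
Natural join on name: {(1, ops, Quin, 8260, x2), (1, ops, Quin, 9820, x2), (15, p2, Sam, 340, cs), (15, p2, Sam, 340, hr), (15, p2, Sam, 340, p3), (15, p2, Sam, 4080, cs), (15, p2, Sam, 4080, hr), (15, p2, Sam, 4080, p3), (15, p2, Sam, 7730, cs), (15, p2, Sam, 7730, hr), (15, p2, Sam, 7730, p3), (15, p2, Sam, 9780, cs), (15, p2, Sam, 9780, hr), (15, p2, Sam, 9780, p3), (21, hr, Sam, 340, cs), (21, hr, Sam, 340, hr), (21, hr, Sam, 340, p3), (21, hr, Sam, 4080, cs), (21, hr, Sam, 4080, hr), (21, hr, Sam, 4080, p3), (21, hr, Sam, 7730, cs), (21, hr, Sam, 7730, hr), (21, hr, Sam, 7730, p3), (21, hr, Sam, 9780, cs), (21, hr, Sam, 9780, hr), (21, hr, Sam, 9780, p3), (21, x3, Sam, 340, cs), (21, x3, Sam, 340, hr), (21, x3, Sam, 340, p3), (21, x3, Sam, 4080, cs), (21, x3, Sam, 4080, hr), (21, x3, Sam, 4080, p3), (21, x3, Sam, 7730, cs), (21, x3, Sam, 7730, hr), (21, x3, Sam, 7730, p3), (21, x3, Sam, 9780, cs), (21, x3, Sam, 9780, hr), (21, x3, Sam, 9780, p3), (7, qa, Quin, 8260, x2), (7, qa, Quin, 9820, x2), (8, p2, Quin, 8260, x2), (8, p2, Quin, 9820, x2)}
σ[name = Sam]: keep tuples satisfying name = Sam → {(15, p2, Sam, 340, cs), (15, p2, Sam, 340, hr), (15, p2, Sam, 340, p3), (15, p2, Sam, 4080, cs), (15, p2, Sam, 4080, hr), (15, p2, Sam, 4080, p3), (15, p2, Sam, 7730, cs), (15, p2, Sam, 7730, hr), (15, p2, Sam, 7730, p3), (15, p2, Sam, 9780, cs), (15, p2, Sam, 9780, hr), (15, p2, Sam, 9780, p3), (21, hr, Sam, 340, cs), (21, hr, Sam, 340, hr), (21, hr, Sam, 340, p3), (21, hr, Sam, 4080, cs), (21, hr, Sam, 4080, hr), (21, hr, Sam, 4080, p3), (21, hr, Sam, 7730, cs), (21, hr, Sam, 7730, hr), (21, hr, Sam, 7730, p3), (21, hr, Sam, 9780, cs), (21, hr, Sam, 9780, hr), (21, hr, Sam, 9780, p3), (21, x3, Sam, 340, cs), (21, x3, Sam, 340, hr), (21, x3, Sam, 340, p3), (21, x3, Sam, 4080, cs), (21, x3, Sam, 4080, hr), (21, x3, Sam, 4080, p3), (21, x3, Sam, 7730, cs), (21, x3, Sam, 7730, hr), (21, x3, Sam, 7730, p3), (21, x3, Sam, 9780, cs), (21, x3, Sam, 9780, hr), (21, x3, Sam, 9780, p3)}
π[salary, dept, pid]: project onto (salary, dept, pid) → {(340, cs, hr), (340, cs, p2), (340, cs, x3), (340, hr, hr), (340, hr, p2), (340, hr, x3), (340, p3, hr), (340, p3, p2), (340, p3, x3), (4080, cs, hr), (4080, cs, p2), (4080, cs, x3), (4080, hr, hr), (4080, hr, p2), (4080, hr, x3), (4080, p3, hr), (4080, p3, p2), (4080, p3, x3), (7730, cs, hr), (7730, cs, p2), (7730, cs, x3), (7730, hr, hr), (7730, hr, p2), (7730, hr, x3), (7730, p3, hr), (7730, p3, p2), (7730, p3, x3), (9780, cs, hr), (9780, cs, p2), (9780, cs, x3), (9780, hr, hr), (9780, hr, p2), (9780, hr, x3), (9780, p3, hr), (9780, p3, p2), (9780, p3, x3)}
σ[pid = x3]: keep tuples satisfying pid = x3 → {(340, cs, x3), (340, hr, x3), (340, p3, x3), (4080, cs, x3), (4080, hr, x3), (4080, p3, x3), (7730, cs, x3), (7730, hr, x3), (7730, p3, x3), (9780, cs, x3), (9780, hr, x3), (9780, p3, x3)}
π[dept, salary]: project onto (dept, salary) → {(cs, 340), (cs, 4080), (cs, 7730), (cs, 9780), (hr, 340), (hr, 4080), (hr, 7730), (hr, 9780), (p3, 340), (p3, 4080), (p3, 7730), (p3, 9780)}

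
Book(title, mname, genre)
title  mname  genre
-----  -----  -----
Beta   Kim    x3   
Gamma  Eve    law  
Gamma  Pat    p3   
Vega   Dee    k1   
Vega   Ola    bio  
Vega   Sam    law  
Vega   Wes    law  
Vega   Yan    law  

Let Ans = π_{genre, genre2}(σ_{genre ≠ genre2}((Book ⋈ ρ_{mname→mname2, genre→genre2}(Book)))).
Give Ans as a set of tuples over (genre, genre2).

{(bio, k1), (bio, law), (k1, bio), (k1, law), (law, bio), (law, k1), (law, p3), (p3, law)}

ρ[mname→mname2, genre→genre2]: schema becomes (title, mname2, genre2); tuples unchanged.
Joining Book and ρ_{mname→mname2, genre→genre2}(Book) on title yields {(Beta, Kim, x3, Kim, x3), (Gamma, Eve, law, Eve, law), (Gamma, Eve, law, Pat, p3), (Gamma, Pat, p3, Eve, law), (Gamma, Pat, p3, Pat, p3), (Vega, Dee, k1, Dee, k1), (Vega, Dee, k1, Ola, bio), (Vega, Dee, k1, Sam, law), (Vega, Dee, k1, Wes, law), (Vega, Dee, k1, Yan, law), (Vega, Ola, bio, Dee, k1), (Vega, Ola, bio, Ola, bio), (Vega, Ola, bio, Sam, law), (Vega, Ola, bio, Wes, law), (Vega, Ola, bio, Yan, law), (Vega, Sam, law, Dee, k1), (Vega, Sam, law, Ola, bio), (Vega, Sam, law, Sam, law), (Vega, Sam, law, Wes, law), (Vega, Sam, law, Yan, law), (Vega, Wes, law, Dee, k1), (Vega, Wes, law, Ola, bio), (Vega, Wes, law, Sam, law), (Vega, Wes, law, Wes, law), (Vega, Wes, law, Yan, law), (Vega, Yan, law, Dee, k1), (Vega, Yan, law, Ola, bio), (Vega, Yan, law, Sam, law), (Vega, Yan, law, Wes, law), (Vega, Yan, law, Yan, law)}.
Apply σ_{genre ≠ genre2}; surviving tuples: {(Gamma, Eve, law, Pat, p3), (Gamma, Pat, p3, Eve, law), (Vega, Dee, k1, Ola, bio), (Vega, Dee, k1, Sam, law), (Vega, Dee, k1, Wes, law), (Vega, Dee, k1, Yan, law), (Vega, Ola, bio, Dee, k1), (Vega, Ola, bio, Sam, law), (Vega, Ola, bio, Wes, law), (Vega, Ola, bio, Yan, law), (Vega, Sam, law, Dee, k1), (Vega, Sam, law, Ola, bio), (Vega, Wes, law, Dee, k1), (Vega, Wes, law, Ola, bio), (Vega, Yan, law, Dee, k1), (Vega, Yan, law, Ola, bio)}
π[genre, genre2]: project onto (genre, genre2) (8 duplicate(s) eliminated) → {(bio, k1), (bio, law), (k1, bio), (k1, law), (law, bio), (law, k1), (law, p3), (p3, law)}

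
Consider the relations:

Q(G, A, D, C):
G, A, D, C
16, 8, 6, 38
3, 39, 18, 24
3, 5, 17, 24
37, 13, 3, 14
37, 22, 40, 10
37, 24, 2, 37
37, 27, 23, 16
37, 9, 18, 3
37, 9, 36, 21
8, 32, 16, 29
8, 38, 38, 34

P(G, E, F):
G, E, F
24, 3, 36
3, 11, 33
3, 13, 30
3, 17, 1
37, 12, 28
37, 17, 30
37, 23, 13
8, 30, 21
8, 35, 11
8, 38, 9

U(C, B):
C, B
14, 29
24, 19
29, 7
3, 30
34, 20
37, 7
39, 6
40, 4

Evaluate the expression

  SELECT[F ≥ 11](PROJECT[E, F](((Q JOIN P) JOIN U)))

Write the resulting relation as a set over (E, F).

{(11, 33), (12, 28), (13, 30), (17, 30), (23, 13), (30, 21), (35, 11)}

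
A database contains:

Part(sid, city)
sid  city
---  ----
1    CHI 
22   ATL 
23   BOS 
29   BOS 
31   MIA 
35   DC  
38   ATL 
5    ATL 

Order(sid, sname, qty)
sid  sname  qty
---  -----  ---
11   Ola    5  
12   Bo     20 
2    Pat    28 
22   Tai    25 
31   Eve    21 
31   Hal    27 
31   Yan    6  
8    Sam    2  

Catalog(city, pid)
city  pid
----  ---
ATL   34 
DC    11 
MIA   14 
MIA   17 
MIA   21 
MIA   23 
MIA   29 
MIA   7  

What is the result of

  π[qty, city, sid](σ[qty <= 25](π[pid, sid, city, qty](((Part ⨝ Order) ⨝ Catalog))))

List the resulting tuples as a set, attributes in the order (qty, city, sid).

{(21, MIA, 31), (25, ATL, 22), (6, MIA, 31)}

Part ⋈ Order (natural join on sid): {(22, ATL, Tai, 25), (31, MIA, Eve, 21), (31, MIA, Hal, 27), (31, MIA, Yan, 6)}
(Part ⨝ Order) ⋈ Catalog (natural join on city): {(22, ATL, Tai, 25, 34), (31, MIA, Eve, 21, 14), (31, MIA, Eve, 21, 17), (31, MIA, Eve, 21, 21), (31, MIA, Eve, 21, 23), (31, MIA, Eve, 21, 29), (31, MIA, Eve, 21, 7), (31, MIA, Hal, 27, 14), (31, MIA, Hal, 27, 17), (31, MIA, Hal, 27, 21), (31, MIA, Hal, 27, 23), (31, MIA, Hal, 27, 29), (31, MIA, Hal, 27, 7), (31, MIA, Yan, 6, 14), (31, MIA, Yan, 6, 17), (31, MIA, Yan, 6, 21), (31, MIA, Yan, 6, 23), (31, MIA, Yan, 6, 29), (31, MIA, Yan, 6, 7)}
Keep only column(s) pid, sid, city, qty: {(14, 31, MIA, 21), (14, 31, MIA, 27), (14, 31, MIA, 6), (17, 31, MIA, 21), (17, 31, MIA, 27), (17, 31, MIA, 6), (21, 31, MIA, 21), (21, 31, MIA, 27), (21, 31, MIA, 6), (23, 31, MIA, 21), (23, 31, MIA, 27), (23, 31, MIA, 6), (29, 31, MIA, 21), (29, 31, MIA, 27), (29, 31, MIA, 6), (34, 22, ATL, 25), (7, 31, MIA, 21), (7, 31, MIA, 27), (7, 31, MIA, 6)}
Selection qty <= 25: {(14, 31, MIA, 21), (14, 31, MIA, 6), (17, 31, MIA, 21), (17, 31, MIA, 6), (21, 31, MIA, 21), (21, 31, MIA, 6), (23, 31, MIA, 21), (23, 31, MIA, 6), (29, 31, MIA, 21), (29, 31, MIA, 6), (34, 22, ATL, 25), (7, 31, MIA, 21), (7, 31, MIA, 6)}
Keep only column(s) qty, city, sid (10 duplicate(s) eliminated): {(21, MIA, 31), (25, ATL, 22), (6, MIA, 31)}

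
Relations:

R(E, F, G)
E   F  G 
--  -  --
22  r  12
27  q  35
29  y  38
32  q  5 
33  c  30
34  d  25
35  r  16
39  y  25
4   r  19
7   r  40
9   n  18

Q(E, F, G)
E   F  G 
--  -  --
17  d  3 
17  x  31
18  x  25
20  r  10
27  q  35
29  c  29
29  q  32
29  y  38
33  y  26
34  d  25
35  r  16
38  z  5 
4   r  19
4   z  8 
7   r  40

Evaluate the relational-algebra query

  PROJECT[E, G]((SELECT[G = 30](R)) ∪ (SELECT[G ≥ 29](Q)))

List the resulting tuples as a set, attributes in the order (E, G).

σ[G = 30]: keep tuples satisfying G = 30 → {(33, c, 30)}
σ[G ≥ 29]: keep tuples satisfying G ≥ 29 → {(17, x, 31), (27, q, 35), (29, c, 29), (29, q, 32), (29, y, 38), (7, r, 40)}
Union: {(33, c, 30)} with {(17, x, 31), (27, q, 35), (29, c, 29), (29, q, 32), (29, y, 38), (7, r, 40)} → {(17, x, 31), (27, q, 35), (29, c, 29), (29, q, 32), (29, y, 38), (33, c, 30), (7, r, 40)}
π_{E, G} gives {(17, 31), (27, 35), (29, 29), (29, 32), (29, 38), (33, 30), (7, 40)}.

{(17, 31), (27, 35), (29, 29), (29, 32), (29, 38), (33, 30), (7, 40)}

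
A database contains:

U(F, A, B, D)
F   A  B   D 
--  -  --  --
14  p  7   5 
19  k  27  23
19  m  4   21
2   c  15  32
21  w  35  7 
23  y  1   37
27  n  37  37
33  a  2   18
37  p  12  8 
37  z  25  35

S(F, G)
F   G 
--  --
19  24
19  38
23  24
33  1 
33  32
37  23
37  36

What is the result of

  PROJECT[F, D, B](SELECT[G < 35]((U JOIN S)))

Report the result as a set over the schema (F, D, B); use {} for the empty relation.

{(19, 21, 4), (19, 23, 27), (23, 37, 1), (33, 18, 2), (37, 35, 25), (37, 8, 12)}

Natural join on F: {(19, k, 27, 23, 24), (19, k, 27, 23, 38), (19, m, 4, 21, 24), (19, m, 4, 21, 38), (23, y, 1, 37, 24), (33, a, 2, 18, 1), (33, a, 2, 18, 32), (37, p, 12, 8, 23), (37, p, 12, 8, 36), (37, z, 25, 35, 23), (37, z, 25, 35, 36)}
Filtering on G < 35 leaves {(19, k, 27, 23, 24), (19, m, 4, 21, 24), (23, y, 1, 37, 24), (33, a, 2, 18, 1), (33, a, 2, 18, 32), (37, p, 12, 8, 23), (37, z, 25, 35, 23)}.
Keep only column(s) F, D, B (1 duplicate(s) eliminated): {(19, 21, 4), (19, 23, 27), (23, 37, 1), (33, 18, 2), (37, 35, 25), (37, 8, 12)}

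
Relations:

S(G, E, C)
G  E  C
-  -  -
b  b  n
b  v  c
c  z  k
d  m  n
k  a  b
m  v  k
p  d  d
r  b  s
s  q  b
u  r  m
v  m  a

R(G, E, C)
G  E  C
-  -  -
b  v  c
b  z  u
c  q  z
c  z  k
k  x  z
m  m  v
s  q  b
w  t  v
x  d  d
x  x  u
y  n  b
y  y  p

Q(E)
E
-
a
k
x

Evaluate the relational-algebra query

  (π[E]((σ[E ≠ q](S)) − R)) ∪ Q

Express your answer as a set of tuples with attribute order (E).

{a, b, d, k, m, r, v, x}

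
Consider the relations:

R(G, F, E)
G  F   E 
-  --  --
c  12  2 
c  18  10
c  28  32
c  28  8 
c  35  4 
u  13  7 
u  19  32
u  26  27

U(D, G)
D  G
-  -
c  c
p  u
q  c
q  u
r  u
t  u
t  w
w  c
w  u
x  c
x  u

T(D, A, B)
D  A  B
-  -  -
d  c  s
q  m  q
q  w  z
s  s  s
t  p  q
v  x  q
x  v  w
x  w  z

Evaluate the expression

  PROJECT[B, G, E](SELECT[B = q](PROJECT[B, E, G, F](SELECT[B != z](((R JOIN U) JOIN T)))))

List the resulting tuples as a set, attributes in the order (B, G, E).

R ⋈ U (natural join on G): {(c, 12, 2, c), (c, 12, 2, q), (c, 12, 2, w), (c, 12, 2, x), (c, 18, 10, c), (c, 18, 10, q), (c, 18, 10, w), (c, 18, 10, x), (c, 28, 32, c), (c, 28, 32, q), (c, 28, 32, w), (c, 28, 32, x), (c, 28, 8, c), (c, 28, 8, q), (c, 28, 8, w), (c, 28, 8, x), (c, 35, 4, c), (c, 35, 4, q), (c, 35, 4, w), (c, 35, 4, x), (u, 13, 7, p), (u, 13, 7, q), (u, 13, 7, r), (u, 13, 7, t), (u, 13, 7, w), (u, 13, 7, x), (u, 19, 32, p), (u, 19, 32, q), (u, 19, 32, r), (u, 19, 32, t), (u, 19, 32, w), (u, 19, 32, x), (u, 26, 27, p), (u, 26, 27, q), (u, 26, 27, r), (u, 26, 27, t), (u, 26, 27, w), (u, 26, 27, x)}
(R JOIN U) ⋈ T (natural join on D): {(c, 12, 2, q, m, q), (c, 12, 2, q, w, z), (c, 12, 2, x, v, w), (c, 12, 2, x, w, z), (c, 18, 10, q, m, q), (c, 18, 10, q, w, z), (c, 18, 10, x, v, w), (c, 18, 10, x, w, z), (c, 28, 32, q, m, q), (c, 28, 32, q, w, z), (c, 28, 32, x, v, w), (c, 28, 32, x, w, z), (c, 28, 8, q, m, q), (c, 28, 8, q, w, z), (c, 28, 8, x, v, w), (c, 28, 8, x, w, z), (c, 35, 4, q, m, q), (c, 35, 4, q, w, z), (c, 35, 4, x, v, w), (c, 35, 4, x, w, z), (u, 13, 7, q, m, q), (u, 13, 7, q, w, z), (u, 13, 7, t, p, q), (u, 13, 7, x, v, w), (u, 13, 7, x, w, z), (u, 19, 32, q, m, q), (u, 19, 32, q, w, z), (u, 19, 32, t, p, q), (u, 19, 32, x, v, w), (u, 19, 32, x, w, z), (u, 26, 27, q, m, q), (u, 26, 27, q, w, z), (u, 26, 27, t, p, q), (u, 26, 27, x, v, w), (u, 26, 27, x, w, z)}
Apply σ_{B != z}; surviving tuples: {(c, 12, 2, q, m, q), (c, 12, 2, x, v, w), (c, 18, 10, q, m, q), (c, 18, 10, x, v, w), (c, 28, 32, q, m, q), (c, 28, 32, x, v, w), (c, 28, 8, q, m, q), (c, 28, 8, x, v, w), (c, 35, 4, q, m, q), (c, 35, 4, x, v, w), (u, 13, 7, q, m, q), (u, 13, 7, t, p, q), (u, 13, 7, x, v, w), (u, 19, 32, q, m, q), (u, 19, 32, t, p, q), (u, 19, 32, x, v, w), (u, 26, 27, q, m, q), (u, 26, 27, t, p, q), (u, 26, 27, x, v, w)}
π[B, E, G, F]: project onto (B, E, G, F) (3 duplicate(s) eliminated) → {(q, 10, c, 18), (q, 2, c, 12), (q, 27, u, 26), (q, 32, c, 28), (q, 32, u, 19), (q, 4, c, 35), (q, 7, u, 13), (q, 8, c, 28), (w, 10, c, 18), (w, 2, c, 12), (w, 27, u, 26), (w, 32, c, 28), (w, 32, u, 19), (w, 4, c, 35), (w, 7, u, 13), (w, 8, c, 28)}
Apply σ_{B = q}; surviving tuples: {(q, 10, c, 18), (q, 2, c, 12), (q, 27, u, 26), (q, 32, c, 28), (q, 32, u, 19), (q, 4, c, 35), (q, 7, u, 13), (q, 8, c, 28)}
π[B, G, E]: project onto (B, G, E) → {(q, c, 10), (q, c, 2), (q, c, 32), (q, c, 4), (q, c, 8), (q, u, 27), (q, u, 32), (q, u, 7)}

{(q, c, 10), (q, c, 2), (q, c, 32), (q, c, 4), (q, c, 8), (q, u, 27), (q, u, 32), (q, u, 7)}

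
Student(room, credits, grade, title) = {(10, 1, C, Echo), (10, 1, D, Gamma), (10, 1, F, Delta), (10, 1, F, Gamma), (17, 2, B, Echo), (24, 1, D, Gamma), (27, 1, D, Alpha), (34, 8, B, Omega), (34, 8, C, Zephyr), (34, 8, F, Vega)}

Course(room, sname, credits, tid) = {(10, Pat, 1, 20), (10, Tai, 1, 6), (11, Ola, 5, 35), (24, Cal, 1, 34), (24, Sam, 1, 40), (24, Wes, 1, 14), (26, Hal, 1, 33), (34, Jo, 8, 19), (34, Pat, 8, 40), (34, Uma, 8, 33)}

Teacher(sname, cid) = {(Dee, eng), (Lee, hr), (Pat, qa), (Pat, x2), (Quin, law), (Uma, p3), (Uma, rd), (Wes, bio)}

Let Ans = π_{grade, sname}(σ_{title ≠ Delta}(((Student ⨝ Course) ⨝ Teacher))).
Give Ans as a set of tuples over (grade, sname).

Student ⋈ Course (natural join on room, credits): {(10, 1, C, Echo, Pat, 20), (10, 1, C, Echo, Tai, 6), (10, 1, D, Gamma, Pat, 20), (10, 1, D, Gamma, Tai, 6), (10, 1, F, Delta, Pat, 20), (10, 1, F, Delta, Tai, 6), (10, 1, F, Gamma, Pat, 20), (10, 1, F, Gamma, Tai, 6), (24, 1, D, Gamma, Cal, 34), (24, 1, D, Gamma, Sam, 40), (24, 1, D, Gamma, Wes, 14), (34, 8, B, Omega, Jo, 19), (34, 8, B, Omega, Pat, 40), (34, 8, B, Omega, Uma, 33), (34, 8, C, Zephyr, Jo, 19), (34, 8, C, Zephyr, Pat, 40), (34, 8, C, Zephyr, Uma, 33), (34, 8, F, Vega, Jo, 19), (34, 8, F, Vega, Pat, 40), (34, 8, F, Vega, Uma, 33)}
(Student ⨝ Course) ⋈ Teacher (natural join on sname): {(10, 1, C, Echo, Pat, 20, qa), (10, 1, C, Echo, Pat, 20, x2), (10, 1, D, Gamma, Pat, 20, qa), (10, 1, D, Gamma, Pat, 20, x2), (10, 1, F, Delta, Pat, 20, qa), (10, 1, F, Delta, Pat, 20, x2), (10, 1, F, Gamma, Pat, 20, qa), (10, 1, F, Gamma, Pat, 20, x2), (24, 1, D, Gamma, Wes, 14, bio), (34, 8, B, Omega, Pat, 40, qa), (34, 8, B, Omega, Pat, 40, x2), (34, 8, B, Omega, Uma, 33, p3), (34, 8, B, Omega, Uma, 33, rd), (34, 8, C, Zephyr, Pat, 40, qa), (34, 8, C, Zephyr, Pat, 40, x2), (34, 8, C, Zephyr, Uma, 33, p3), (34, 8, C, Zephyr, Uma, 33, rd), (34, 8, F, Vega, Pat, 40, qa), (34, 8, F, Vega, Pat, 40, x2), (34, 8, F, Vega, Uma, 33, p3), (34, 8, F, Vega, Uma, 33, rd)}
σ[title ≠ Delta]: keep tuples satisfying title ≠ Delta → {(10, 1, C, Echo, Pat, 20, qa), (10, 1, C, Echo, Pat, 20, x2), (10, 1, D, Gamma, Pat, 20, qa), (10, 1, D, Gamma, Pat, 20, x2), (10, 1, F, Gamma, Pat, 20, qa), (10, 1, F, Gamma, Pat, 20, x2), (24, 1, D, Gamma, Wes, 14, bio), (34, 8, B, Omega, Pat, 40, qa), (34, 8, B, Omega, Pat, 40, x2), (34, 8, B, Omega, Uma, 33, p3), (34, 8, B, Omega, Uma, 33, rd), (34, 8, C, Zephyr, Pat, 40, qa), (34, 8, C, Zephyr, Pat, 40, x2), (34, 8, C, Zephyr, Uma, 33, p3), (34, 8, C, Zephyr, Uma, 33, rd), (34, 8, F, Vega, Pat, 40, qa), (34, 8, F, Vega, Pat, 40, x2), (34, 8, F, Vega, Uma, 33, p3), (34, 8, F, Vega, Uma, 33, rd)}
Projecting to grade, sname (11 duplicate(s) eliminated): {(B, Pat), (B, Uma), (C, Pat), (C, Uma), (D, Pat), (D, Wes), (F, Pat), (F, Uma)}

{(B, Pat), (B, Uma), (C, Pat), (C, Uma), (D, Pat), (D, Wes), (F, Pat), (F, Uma)}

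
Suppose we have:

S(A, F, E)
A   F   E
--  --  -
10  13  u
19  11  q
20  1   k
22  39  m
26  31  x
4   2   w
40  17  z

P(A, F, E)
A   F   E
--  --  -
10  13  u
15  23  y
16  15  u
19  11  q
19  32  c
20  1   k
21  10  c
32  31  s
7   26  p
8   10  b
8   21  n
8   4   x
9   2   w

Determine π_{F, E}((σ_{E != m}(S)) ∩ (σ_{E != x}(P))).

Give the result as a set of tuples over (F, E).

σ[E != m]: keep tuples satisfying E != m → {(10, 13, u), (19, 11, q), (20, 1, k), (26, 31, x), (4, 2, w), (40, 17, z)}
σ[E != x]: keep tuples satisfying E != x → {(10, 13, u), (15, 23, y), (16, 15, u), (19, 11, q), (19, 32, c), (20, 1, k), (21, 10, c), (32, 31, s), (7, 26, p), (8, 10, b), (8, 21, n), (9, 2, w)}
Taking the intersection: {(10, 13, u), (19, 11, q), (20, 1, k)}
π_{F, E} gives {(1, k), (11, q), (13, u)}.

{(1, k), (11, q), (13, u)}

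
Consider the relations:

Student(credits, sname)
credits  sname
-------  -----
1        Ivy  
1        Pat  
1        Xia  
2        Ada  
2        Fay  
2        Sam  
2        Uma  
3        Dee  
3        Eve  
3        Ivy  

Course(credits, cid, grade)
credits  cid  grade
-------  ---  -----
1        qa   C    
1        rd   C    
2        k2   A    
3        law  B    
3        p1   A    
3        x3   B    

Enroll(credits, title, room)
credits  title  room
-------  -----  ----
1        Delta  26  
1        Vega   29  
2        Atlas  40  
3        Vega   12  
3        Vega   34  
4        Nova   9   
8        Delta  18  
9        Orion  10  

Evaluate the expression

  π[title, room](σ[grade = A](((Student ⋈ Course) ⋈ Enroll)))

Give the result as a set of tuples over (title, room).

{(Atlas, 40), (Vega, 12), (Vega, 34)}

Student ⋈ Course (natural join on credits): {(1, Ivy, qa, C), (1, Ivy, rd, C), (1, Pat, qa, C), (1, Pat, rd, C), (1, Xia, qa, C), (1, Xia, rd, C), (2, Ada, k2, A), (2, Fay, k2, A), (2, Sam, k2, A), (2, Uma, k2, A), (3, Dee, law, B), (3, Dee, p1, A), (3, Dee, x3, B), (3, Eve, law, B), (3, Eve, p1, A), (3, Eve, x3, B), (3, Ivy, law, B), (3, Ivy, p1, A), (3, Ivy, x3, B)}
(Student ⋈ Course) ⋈ Enroll (natural join on credits): {(1, Ivy, qa, C, Delta, 26), (1, Ivy, qa, C, Vega, 29), (1, Ivy, rd, C, Delta, 26), (1, Ivy, rd, C, Vega, 29), (1, Pat, qa, C, Delta, 26), (1, Pat, qa, C, Vega, 29), (1, Pat, rd, C, Delta, 26), (1, Pat, rd, C, Vega, 29), (1, Xia, qa, C, Delta, 26), (1, Xia, qa, C, Vega, 29), (1, Xia, rd, C, Delta, 26), (1, Xia, rd, C, Vega, 29), (2, Ada, k2, A, Atlas, 40), (2, Fay, k2, A, Atlas, 40), (2, Sam, k2, A, Atlas, 40), (2, Uma, k2, A, Atlas, 40), (3, Dee, law, B, Vega, 12), (3, Dee, law, B, Vega, 34), (3, Dee, p1, A, Vega, 12), (3, Dee, p1, A, Vega, 34), (3, Dee, x3, B, Vega, 12), (3, Dee, x3, B, Vega, 34), (3, Eve, law, B, Vega, 12), (3, Eve, law, B, Vega, 34), (3, Eve, p1, A, Vega, 12), (3, Eve, p1, A, Vega, 34), (3, Eve, x3, B, Vega, 12), (3, Eve, x3, B, Vega, 34), (3, Ivy, law, B, Vega, 12), (3, Ivy, law, B, Vega, 34), (3, Ivy, p1, A, Vega, 12), (3, Ivy, p1, A, Vega, 34), (3, Ivy, x3, B, Vega, 12), (3, Ivy, x3, B, Vega, 34)}
σ[grade = A]: keep tuples satisfying grade = A → {(2, Ada, k2, A, Atlas, 40), (2, Fay, k2, A, Atlas, 40), (2, Sam, k2, A, Atlas, 40), (2, Uma, k2, A, Atlas, 40), (3, Dee, p1, A, Vega, 12), (3, Dee, p1, A, Vega, 34), (3, Eve, p1, A, Vega, 12), (3, Eve, p1, A, Vega, 34), (3, Ivy, p1, A, Vega, 12), (3, Ivy, p1, A, Vega, 34)}
π[title, room]: project onto (title, room) (7 duplicate(s) eliminated) → {(Atlas, 40), (Vega, 12), (Vega, 34)}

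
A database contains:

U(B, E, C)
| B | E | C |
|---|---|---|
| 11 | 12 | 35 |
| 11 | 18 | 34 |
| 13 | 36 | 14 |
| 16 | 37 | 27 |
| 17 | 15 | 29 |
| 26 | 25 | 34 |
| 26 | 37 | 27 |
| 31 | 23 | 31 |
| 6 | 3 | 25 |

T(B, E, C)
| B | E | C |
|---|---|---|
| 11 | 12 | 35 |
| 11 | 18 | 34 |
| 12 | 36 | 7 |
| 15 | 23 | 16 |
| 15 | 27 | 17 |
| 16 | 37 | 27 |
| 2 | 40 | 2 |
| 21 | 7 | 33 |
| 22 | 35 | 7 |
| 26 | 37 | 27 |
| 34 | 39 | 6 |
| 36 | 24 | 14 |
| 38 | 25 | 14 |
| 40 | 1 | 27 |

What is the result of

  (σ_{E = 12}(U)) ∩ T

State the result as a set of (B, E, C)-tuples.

{(11, 12, 35)}

σ[E = 12]: keep tuples satisfying E = 12 → {(11, 12, 35)}
Taking the intersection: {(11, 12, 35)}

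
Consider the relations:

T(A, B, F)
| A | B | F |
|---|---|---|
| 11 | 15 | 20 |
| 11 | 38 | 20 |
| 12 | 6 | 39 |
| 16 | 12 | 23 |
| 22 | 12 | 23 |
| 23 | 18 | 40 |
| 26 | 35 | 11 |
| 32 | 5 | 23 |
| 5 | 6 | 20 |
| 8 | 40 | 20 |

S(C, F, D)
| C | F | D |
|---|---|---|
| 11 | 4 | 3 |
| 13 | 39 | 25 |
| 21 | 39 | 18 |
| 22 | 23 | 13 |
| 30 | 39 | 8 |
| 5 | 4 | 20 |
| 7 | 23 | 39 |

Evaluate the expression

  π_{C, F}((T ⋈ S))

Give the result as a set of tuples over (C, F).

Natural join on F: {(12, 6, 39, 13, 25), (12, 6, 39, 21, 18), (12, 6, 39, 30, 8), (16, 12, 23, 22, 13), (16, 12, 23, 7, 39), (22, 12, 23, 22, 13), (22, 12, 23, 7, 39), (32, 5, 23, 22, 13), (32, 5, 23, 7, 39)}
π[C, F]: project onto (C, F) (4 duplicate(s) eliminated) → {(13, 39), (21, 39), (22, 23), (30, 39), (7, 23)}

{(13, 39), (21, 39), (22, 23), (30, 39), (7, 23)}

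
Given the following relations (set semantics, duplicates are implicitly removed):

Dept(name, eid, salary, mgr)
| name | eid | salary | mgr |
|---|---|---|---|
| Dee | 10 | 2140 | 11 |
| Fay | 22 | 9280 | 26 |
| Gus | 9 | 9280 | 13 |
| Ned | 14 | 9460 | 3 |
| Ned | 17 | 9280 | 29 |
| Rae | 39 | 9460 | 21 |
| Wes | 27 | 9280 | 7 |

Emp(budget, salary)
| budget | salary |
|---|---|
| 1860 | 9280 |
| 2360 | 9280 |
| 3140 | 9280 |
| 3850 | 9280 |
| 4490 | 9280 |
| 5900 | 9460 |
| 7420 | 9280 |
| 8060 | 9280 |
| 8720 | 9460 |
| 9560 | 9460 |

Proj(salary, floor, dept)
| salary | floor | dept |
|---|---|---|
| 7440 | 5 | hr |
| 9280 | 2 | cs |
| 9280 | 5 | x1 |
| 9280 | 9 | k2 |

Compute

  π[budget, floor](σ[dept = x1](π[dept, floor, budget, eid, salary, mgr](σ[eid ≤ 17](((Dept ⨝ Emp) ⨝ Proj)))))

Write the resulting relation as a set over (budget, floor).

{(1860, 5), (2360, 5), (3140, 5), (3850, 5), (4490, 5), (7420, 5), (8060, 5)}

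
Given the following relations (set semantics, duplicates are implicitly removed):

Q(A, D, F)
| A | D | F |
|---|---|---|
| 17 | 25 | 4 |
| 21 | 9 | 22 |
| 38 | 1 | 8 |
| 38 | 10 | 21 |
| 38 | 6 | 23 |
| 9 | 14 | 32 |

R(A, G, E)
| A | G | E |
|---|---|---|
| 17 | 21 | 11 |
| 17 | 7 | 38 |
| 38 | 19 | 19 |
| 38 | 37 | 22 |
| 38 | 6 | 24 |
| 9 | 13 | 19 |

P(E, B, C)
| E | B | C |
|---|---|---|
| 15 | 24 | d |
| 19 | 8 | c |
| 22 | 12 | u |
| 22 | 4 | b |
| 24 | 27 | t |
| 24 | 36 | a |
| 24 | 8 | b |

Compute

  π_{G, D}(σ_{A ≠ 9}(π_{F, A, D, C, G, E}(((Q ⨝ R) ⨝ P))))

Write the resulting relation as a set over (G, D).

Natural join on A: {(17, 25, 4, 21, 11), (17, 25, 4, 7, 38), (38, 1, 8, 19, 19), (38, 1, 8, 37, 22), (38, 1, 8, 6, 24), (38, 10, 21, 19, 19), (38, 10, 21, 37, 22), (38, 10, 21, 6, 24), (38, 6, 23, 19, 19), (38, 6, 23, 37, 22), (38, 6, 23, 6, 24), (9, 14, 32, 13, 19)}
Natural join on E: {(38, 1, 8, 19, 19, 8, c), (38, 1, 8, 37, 22, 12, u), (38, 1, 8, 37, 22, 4, b), (38, 1, 8, 6, 24, 27, t), (38, 1, 8, 6, 24, 36, a), (38, 1, 8, 6, 24, 8, b), (38, 10, 21, 19, 19, 8, c), (38, 10, 21, 37, 22, 12, u), (38, 10, 21, 37, 22, 4, b), (38, 10, 21, 6, 24, 27, t), (38, 10, 21, 6, 24, 36, a), (38, 10, 21, 6, 24, 8, b), (38, 6, 23, 19, 19, 8, c), (38, 6, 23, 37, 22, 12, u), (38, 6, 23, 37, 22, 4, b), (38, 6, 23, 6, 24, 27, t), (38, 6, 23, 6, 24, 36, a), (38, 6, 23, 6, 24, 8, b), (9, 14, 32, 13, 19, 8, c)}
Keep only column(s) F, A, D, C, G, E: {(21, 38, 10, a, 6, 24), (21, 38, 10, b, 37, 22), (21, 38, 10, b, 6, 24), (21, 38, 10, c, 19, 19), (21, 38, 10, t, 6, 24), (21, 38, 10, u, 37, 22), (23, 38, 6, a, 6, 24), (23, 38, 6, b, 37, 22), (23, 38, 6, b, 6, 24), (23, 38, 6, c, 19, 19), (23, 38, 6, t, 6, 24), (23, 38, 6, u, 37, 22), (32, 9, 14, c, 13, 19), (8, 38, 1, a, 6, 24), (8, 38, 1, b, 37, 22), (8, 38, 1, b, 6, 24), (8, 38, 1, c, 19, 19), (8, 38, 1, t, 6, 24), (8, 38, 1, u, 37, 22)}
Filtering on A ≠ 9 leaves {(21, 38, 10, a, 6, 24), (21, 38, 10, b, 37, 22), (21, 38, 10, b, 6, 24), (21, 38, 10, c, 19, 19), (21, 38, 10, t, 6, 24), (21, 38, 10, u, 37, 22), (23, 38, 6, a, 6, 24), (23, 38, 6, b, 37, 22), (23, 38, 6, b, 6, 24), (23, 38, 6, c, 19, 19), (23, 38, 6, t, 6, 24), (23, 38, 6, u, 37, 22), (8, 38, 1, a, 6, 24), (8, 38, 1, b, 37, 22), (8, 38, 1, b, 6, 24), (8, 38, 1, c, 19, 19), (8, 38, 1, t, 6, 24), (8, 38, 1, u, 37, 22)}.
Keep only column(s) G, D (9 duplicate(s) eliminated): {(19, 1), (19, 10), (19, 6), (37, 1), (37, 10), (37, 6), (6, 1), (6, 10), (6, 6)}

{(19, 1), (19, 10), (19, 6), (37, 1), (37, 10), (37, 6), (6, 1), (6, 10), (6, 6)}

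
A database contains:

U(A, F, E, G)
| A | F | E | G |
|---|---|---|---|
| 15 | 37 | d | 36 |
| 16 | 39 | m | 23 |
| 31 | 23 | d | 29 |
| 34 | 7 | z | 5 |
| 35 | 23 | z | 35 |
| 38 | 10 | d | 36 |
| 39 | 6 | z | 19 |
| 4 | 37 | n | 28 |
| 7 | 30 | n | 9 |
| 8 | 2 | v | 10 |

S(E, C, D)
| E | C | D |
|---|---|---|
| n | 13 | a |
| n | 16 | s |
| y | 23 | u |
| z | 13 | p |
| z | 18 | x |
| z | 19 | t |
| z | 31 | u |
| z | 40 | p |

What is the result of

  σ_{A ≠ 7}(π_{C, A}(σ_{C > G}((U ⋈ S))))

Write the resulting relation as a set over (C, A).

U ⋈ S (natural join on E): {(34, 7, z, 5, 13, p), (34, 7, z, 5, 18, x), (34, 7, z, 5, 19, t), (34, 7, z, 5, 31, u), (34, 7, z, 5, 40, p), (35, 23, z, 35, 13, p), (35, 23, z, 35, 18, x), (35, 23, z, 35, 19, t), (35, 23, z, 35, 31, u), (35, 23, z, 35, 40, p), (39, 6, z, 19, 13, p), (39, 6, z, 19, 18, x), (39, 6, z, 19, 19, t), (39, 6, z, 19, 31, u), (39, 6, z, 19, 40, p), (4, 37, n, 28, 13, a), (4, 37, n, 28, 16, s), (7, 30, n, 9, 13, a), (7, 30, n, 9, 16, s)}
Apply σ_{C > G}; surviving tuples: {(34, 7, z, 5, 13, p), (34, 7, z, 5, 18, x), (34, 7, z, 5, 19, t), (34, 7, z, 5, 31, u), (34, 7, z, 5, 40, p), (35, 23, z, 35, 40, p), (39, 6, z, 19, 31, u), (39, 6, z, 19, 40, p), (7, 30, n, 9, 13, a), (7, 30, n, 9, 16, s)}
π_{C, A} gives {(13, 34), (13, 7), (16, 7), (18, 34), (19, 34), (31, 34), (31, 39), (40, 34), (40, 35), (40, 39)}.
Apply σ_{A ≠ 7}; surviving tuples: {(13, 34), (18, 34), (19, 34), (31, 34), (31, 39), (40, 34), (40, 35), (40, 39)}

{(13, 34), (18, 34), (19, 34), (31, 34), (31, 39), (40, 34), (40, 35), (40, 39)}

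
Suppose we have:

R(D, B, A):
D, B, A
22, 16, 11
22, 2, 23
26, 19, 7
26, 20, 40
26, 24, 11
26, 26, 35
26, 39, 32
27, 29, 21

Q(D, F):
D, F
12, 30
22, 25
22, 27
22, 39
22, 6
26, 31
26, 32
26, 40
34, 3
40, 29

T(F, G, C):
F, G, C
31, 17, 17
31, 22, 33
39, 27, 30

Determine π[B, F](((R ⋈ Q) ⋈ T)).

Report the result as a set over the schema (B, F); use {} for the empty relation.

{(16, 39), (19, 31), (2, 39), (20, 31), (24, 31), (26, 31), (39, 31)}

Natural join on D: {(22, 16, 11, 25), (22, 16, 11, 27), (22, 16, 11, 39), (22, 16, 11, 6), (22, 2, 23, 25), (22, 2, 23, 27), (22, 2, 23, 39), (22, 2, 23, 6), (26, 19, 7, 31), (26, 19, 7, 32), (26, 19, 7, 40), (26, 20, 40, 31), (26, 20, 40, 32), (26, 20, 40, 40), (26, 24, 11, 31), (26, 24, 11, 32), (26, 24, 11, 40), (26, 26, 35, 31), (26, 26, 35, 32), (26, 26, 35, 40), (26, 39, 32, 31), (26, 39, 32, 32), (26, 39, 32, 40)}
Natural join on F: {(22, 16, 11, 39, 27, 30), (22, 2, 23, 39, 27, 30), (26, 19, 7, 31, 17, 17), (26, 19, 7, 31, 22, 33), (26, 20, 40, 31, 17, 17), (26, 20, 40, 31, 22, 33), (26, 24, 11, 31, 17, 17), (26, 24, 11, 31, 22, 33), (26, 26, 35, 31, 17, 17), (26, 26, 35, 31, 22, 33), (26, 39, 32, 31, 17, 17), (26, 39, 32, 31, 22, 33)}
Keep only column(s) B, F (5 duplicate(s) eliminated): {(16, 39), (19, 31), (2, 39), (20, 31), (24, 31), (26, 31), (39, 31)}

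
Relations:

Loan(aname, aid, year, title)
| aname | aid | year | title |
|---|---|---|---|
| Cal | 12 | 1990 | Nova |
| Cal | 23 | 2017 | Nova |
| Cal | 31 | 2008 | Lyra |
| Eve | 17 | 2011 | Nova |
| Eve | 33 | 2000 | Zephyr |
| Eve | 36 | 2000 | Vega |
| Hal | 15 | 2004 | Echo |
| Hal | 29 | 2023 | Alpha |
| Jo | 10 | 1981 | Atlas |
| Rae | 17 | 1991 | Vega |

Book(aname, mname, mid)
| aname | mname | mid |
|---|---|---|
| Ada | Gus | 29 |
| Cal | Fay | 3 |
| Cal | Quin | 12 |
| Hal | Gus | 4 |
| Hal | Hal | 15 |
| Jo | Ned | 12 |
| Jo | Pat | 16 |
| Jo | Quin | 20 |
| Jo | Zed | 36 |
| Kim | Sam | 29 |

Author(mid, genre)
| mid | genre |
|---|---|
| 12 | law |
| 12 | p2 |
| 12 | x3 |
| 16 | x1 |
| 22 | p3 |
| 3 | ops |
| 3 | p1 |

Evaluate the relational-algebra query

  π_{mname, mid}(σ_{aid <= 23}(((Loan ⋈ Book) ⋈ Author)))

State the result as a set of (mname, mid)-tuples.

{(Fay, 3), (Ned, 12), (Pat, 16), (Quin, 12)}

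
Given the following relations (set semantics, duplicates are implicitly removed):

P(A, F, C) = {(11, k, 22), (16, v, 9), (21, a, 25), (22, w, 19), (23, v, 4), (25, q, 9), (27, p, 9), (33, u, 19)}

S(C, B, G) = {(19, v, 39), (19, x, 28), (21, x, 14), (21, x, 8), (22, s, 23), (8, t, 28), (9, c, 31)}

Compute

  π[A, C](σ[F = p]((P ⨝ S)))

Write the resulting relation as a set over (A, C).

{(27, 9)}

Natural join on C: {(11, k, 22, s, 23), (16, v, 9, c, 31), (22, w, 19, v, 39), (22, w, 19, x, 28), (25, q, 9, c, 31), (27, p, 9, c, 31), (33, u, 19, v, 39), (33, u, 19, x, 28)}
Filtering on F = p leaves {(27, p, 9, c, 31)}.
Projecting to A, C: {(27, 9)}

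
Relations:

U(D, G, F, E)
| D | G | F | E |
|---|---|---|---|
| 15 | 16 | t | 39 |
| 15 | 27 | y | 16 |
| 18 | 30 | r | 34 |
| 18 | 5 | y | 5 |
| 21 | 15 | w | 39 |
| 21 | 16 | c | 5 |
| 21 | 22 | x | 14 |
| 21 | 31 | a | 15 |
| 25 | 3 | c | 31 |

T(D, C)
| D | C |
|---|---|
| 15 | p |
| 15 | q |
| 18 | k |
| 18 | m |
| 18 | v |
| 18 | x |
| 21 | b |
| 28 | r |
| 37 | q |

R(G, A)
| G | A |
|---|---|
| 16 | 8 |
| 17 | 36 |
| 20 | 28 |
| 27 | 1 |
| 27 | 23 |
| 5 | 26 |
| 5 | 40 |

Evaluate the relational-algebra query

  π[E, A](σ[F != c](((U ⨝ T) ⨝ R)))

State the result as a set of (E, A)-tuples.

{(16, 1), (16, 23), (39, 8), (5, 26), (5, 40)}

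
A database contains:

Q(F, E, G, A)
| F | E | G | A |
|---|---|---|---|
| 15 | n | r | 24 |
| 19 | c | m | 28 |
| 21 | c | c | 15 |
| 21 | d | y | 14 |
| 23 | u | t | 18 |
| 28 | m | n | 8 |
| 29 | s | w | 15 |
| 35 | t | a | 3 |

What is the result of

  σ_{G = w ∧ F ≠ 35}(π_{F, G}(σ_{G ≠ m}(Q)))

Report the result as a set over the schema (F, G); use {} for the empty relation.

Filtering on G ≠ m leaves {(15, n, r, 24), (21, c, c, 15), (21, d, y, 14), (23, u, t, 18), (28, m, n, 8), (29, s, w, 15), (35, t, a, 3)}.
Projecting to F, G: {(15, r), (21, c), (21, y), (23, t), (28, n), (29, w), (35, a)}
Filtering on G = w ∧ F ≠ 35 leaves {(29, w)}.

{(29, w)}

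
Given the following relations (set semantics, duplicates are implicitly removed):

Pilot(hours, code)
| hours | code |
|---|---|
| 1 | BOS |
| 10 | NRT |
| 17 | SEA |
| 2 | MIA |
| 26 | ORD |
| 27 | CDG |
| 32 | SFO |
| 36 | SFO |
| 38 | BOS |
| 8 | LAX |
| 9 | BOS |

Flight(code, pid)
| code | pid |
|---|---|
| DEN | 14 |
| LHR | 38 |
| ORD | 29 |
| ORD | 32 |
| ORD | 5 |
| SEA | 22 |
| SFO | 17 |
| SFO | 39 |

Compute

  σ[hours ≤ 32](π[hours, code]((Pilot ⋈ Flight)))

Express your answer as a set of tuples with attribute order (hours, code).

Pilot ⋈ Flight (natural join on code): {(17, SEA, 22), (26, ORD, 29), (26, ORD, 32), (26, ORD, 5), (32, SFO, 17), (32, SFO, 39), (36, SFO, 17), (36, SFO, 39)}
Projecting to hours, code (4 duplicate(s) eliminated): {(17, SEA), (26, ORD), (32, SFO), (36, SFO)}
Selection hours ≤ 32: {(17, SEA), (26, ORD), (32, SFO)}

{(17, SEA), (26, ORD), (32, SFO)}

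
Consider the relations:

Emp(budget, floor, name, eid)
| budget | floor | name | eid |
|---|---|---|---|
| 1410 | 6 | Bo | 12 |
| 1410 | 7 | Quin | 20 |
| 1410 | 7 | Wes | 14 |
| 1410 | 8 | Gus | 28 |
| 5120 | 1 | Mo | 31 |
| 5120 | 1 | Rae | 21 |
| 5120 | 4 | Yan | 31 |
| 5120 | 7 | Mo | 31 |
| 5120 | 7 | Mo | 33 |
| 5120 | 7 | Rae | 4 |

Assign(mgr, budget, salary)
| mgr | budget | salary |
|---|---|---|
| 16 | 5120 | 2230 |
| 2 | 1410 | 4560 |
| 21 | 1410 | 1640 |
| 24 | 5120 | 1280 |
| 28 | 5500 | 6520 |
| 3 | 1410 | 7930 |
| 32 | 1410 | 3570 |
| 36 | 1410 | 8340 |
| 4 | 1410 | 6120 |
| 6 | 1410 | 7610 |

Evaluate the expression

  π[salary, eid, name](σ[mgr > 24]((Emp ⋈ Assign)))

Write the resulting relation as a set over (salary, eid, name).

{(3570, 12, Bo), (3570, 14, Wes), (3570, 20, Quin), (3570, 28, Gus), (8340, 12, Bo), (8340, 14, Wes), (8340, 20, Quin), (8340, 28, Gus)}

Emp ⋈ Assign (natural join on budget): {(1410, 6, Bo, 12, 2, 4560), (1410, 6, Bo, 12, 21, 1640), (1410, 6, Bo, 12, 3, 7930), (1410, 6, Bo, 12, 32, 3570), (1410, 6, Bo, 12, 36, 8340), (1410, 6, Bo, 12, 4, 6120), (1410, 6, Bo, 12, 6, 7610), (1410, 7, Quin, 20, 2, 4560), (1410, 7, Quin, 20, 21, 1640), (1410, 7, Quin, 20, 3, 7930), (1410, 7, Quin, 20, 32, 3570), (1410, 7, Quin, 20, 36, 8340), (1410, 7, Quin, 20, 4, 6120), (1410, 7, Quin, 20, 6, 7610), (1410, 7, Wes, 14, 2, 4560), (1410, 7, Wes, 14, 21, 1640), (1410, 7, Wes, 14, 3, 7930), (1410, 7, Wes, 14, 32, 3570), (1410, 7, Wes, 14, 36, 8340), (1410, 7, Wes, 14, 4, 6120), (1410, 7, Wes, 14, 6, 7610), (1410, 8, Gus, 28, 2, 4560), (1410, 8, Gus, 28, 21, 1640), (1410, 8, Gus, 28, 3, 7930), (1410, 8, Gus, 28, 32, 3570), (1410, 8, Gus, 28, 36, 8340), (1410, 8, Gus, 28, 4, 6120), (1410, 8, Gus, 28, 6, 7610), (5120, 1, Mo, 31, 16, 2230), (5120, 1, Mo, 31, 24, 1280), (5120, 1, Rae, 21, 16, 2230), (5120, 1, Rae, 21, 24, 1280), (5120, 4, Yan, 31, 16, 2230), (5120, 4, Yan, 31, 24, 1280), (5120, 7, Mo, 31, 16, 2230), (5120, 7, Mo, 31, 24, 1280), (5120, 7, Mo, 33, 16, 2230), (5120, 7, Mo, 33, 24, 1280), (5120, 7, Rae, 4, 16, 2230), (5120, 7, Rae, 4, 24, 1280)}
σ[mgr > 24]: keep tuples satisfying mgr > 24 → {(1410, 6, Bo, 12, 32, 3570), (1410, 6, Bo, 12, 36, 8340), (1410, 7, Quin, 20, 32, 3570), (1410, 7, Quin, 20, 36, 8340), (1410, 7, Wes, 14, 32, 3570), (1410, 7, Wes, 14, 36, 8340), (1410, 8, Gus, 28, 32, 3570), (1410, 8, Gus, 28, 36, 8340)}
Projecting to salary, eid, name: {(3570, 12, Bo), (3570, 14, Wes), (3570, 20, Quin), (3570, 28, Gus), (8340, 12, Bo), (8340, 14, Wes), (8340, 20, Quin), (8340, 28, Gus)}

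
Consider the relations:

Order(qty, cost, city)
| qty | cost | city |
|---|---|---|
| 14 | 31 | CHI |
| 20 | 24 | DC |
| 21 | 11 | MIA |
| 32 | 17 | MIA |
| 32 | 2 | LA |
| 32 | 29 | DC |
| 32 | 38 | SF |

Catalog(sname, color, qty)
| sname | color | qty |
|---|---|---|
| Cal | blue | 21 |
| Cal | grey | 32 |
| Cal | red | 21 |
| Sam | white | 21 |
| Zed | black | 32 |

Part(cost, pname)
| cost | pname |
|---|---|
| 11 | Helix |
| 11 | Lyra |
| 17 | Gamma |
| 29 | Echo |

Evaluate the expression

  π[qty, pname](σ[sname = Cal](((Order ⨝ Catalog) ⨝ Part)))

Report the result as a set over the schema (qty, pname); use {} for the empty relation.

{(21, Helix), (21, Lyra), (32, Echo), (32, Gamma)}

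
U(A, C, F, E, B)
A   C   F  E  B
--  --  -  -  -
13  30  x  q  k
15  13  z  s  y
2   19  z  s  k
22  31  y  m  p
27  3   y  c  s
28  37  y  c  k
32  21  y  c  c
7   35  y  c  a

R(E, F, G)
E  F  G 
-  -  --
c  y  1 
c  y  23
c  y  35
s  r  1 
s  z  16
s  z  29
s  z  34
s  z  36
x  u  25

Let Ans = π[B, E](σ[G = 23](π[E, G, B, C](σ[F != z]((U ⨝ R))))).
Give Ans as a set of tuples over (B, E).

{(a, c), (c, c), (k, c), (s, c)}

Joining U and R on F, E yields {(15, 13, z, s, y, 16), (15, 13, z, s, y, 29), (15, 13, z, s, y, 34), (15, 13, z, s, y, 36), (2, 19, z, s, k, 16), (2, 19, z, s, k, 29), (2, 19, z, s, k, 34), (2, 19, z, s, k, 36), (27, 3, y, c, s, 1), (27, 3, y, c, s, 23), (27, 3, y, c, s, 35), (28, 37, y, c, k, 1), (28, 37, y, c, k, 23), (28, 37, y, c, k, 35), (32, 21, y, c, c, 1), (32, 21, y, c, c, 23), (32, 21, y, c, c, 35), (7, 35, y, c, a, 1), (7, 35, y, c, a, 23), (7, 35, y, c, a, 35)}.
Selection F != z: {(27, 3, y, c, s, 1), (27, 3, y, c, s, 23), (27, 3, y, c, s, 35), (28, 37, y, c, k, 1), (28, 37, y, c, k, 23), (28, 37, y, c, k, 35), (32, 21, y, c, c, 1), (32, 21, y, c, c, 23), (32, 21, y, c, c, 35), (7, 35, y, c, a, 1), (7, 35, y, c, a, 23), (7, 35, y, c, a, 35)}
Projecting to E, G, B, C: {(c, 1, a, 35), (c, 1, c, 21), (c, 1, k, 37), (c, 1, s, 3), (c, 23, a, 35), (c, 23, c, 21), (c, 23, k, 37), (c, 23, s, 3), (c, 35, a, 35), (c, 35, c, 21), (c, 35, k, 37), (c, 35, s, 3)}
Selection G = 23: {(c, 23, a, 35), (c, 23, c, 21), (c, 23, k, 37), (c, 23, s, 3)}
Projecting to B, E: {(a, c), (c, c), (k, c), (s, c)}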